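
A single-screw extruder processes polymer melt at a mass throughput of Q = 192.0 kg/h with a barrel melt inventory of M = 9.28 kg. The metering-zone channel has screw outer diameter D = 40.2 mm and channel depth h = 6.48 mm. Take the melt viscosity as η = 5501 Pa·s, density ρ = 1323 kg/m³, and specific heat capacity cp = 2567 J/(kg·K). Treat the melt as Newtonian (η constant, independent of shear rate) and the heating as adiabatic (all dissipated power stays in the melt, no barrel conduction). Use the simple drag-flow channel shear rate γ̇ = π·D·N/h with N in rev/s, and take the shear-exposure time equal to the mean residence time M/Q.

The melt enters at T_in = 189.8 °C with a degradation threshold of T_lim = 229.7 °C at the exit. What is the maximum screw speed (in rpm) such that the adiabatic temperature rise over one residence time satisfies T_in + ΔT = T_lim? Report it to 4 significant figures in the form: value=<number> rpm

value=36.63 rpm

Throughput in SI: Q_s = 192.0 kg/h ÷ 3600 s/h = 0.0533333 kg/s
t_res = M / Q_s = 9.28 / 0.0533333 = 174 s
D = 40.2 mm = 0.0402 m;  h = 6.48 mm = 0.00648 m
ΔT_a = T_lim − T_in = 229.7 − 189.8 = 39.9 K
γ̇_max² = ΔT_a·ρ·cp / (η·t_res) = [39.9 × 1323 × 2567] / [5501 × 174] = 141.569 s⁻²
γ̇_max = √141.569 = 11.8983 s⁻¹
N_max = γ̇_max h / (πD) = 11.8983·0.00648/(π·0.0402) = 0.610496 rev/s → ×60 = 36.6298 rpm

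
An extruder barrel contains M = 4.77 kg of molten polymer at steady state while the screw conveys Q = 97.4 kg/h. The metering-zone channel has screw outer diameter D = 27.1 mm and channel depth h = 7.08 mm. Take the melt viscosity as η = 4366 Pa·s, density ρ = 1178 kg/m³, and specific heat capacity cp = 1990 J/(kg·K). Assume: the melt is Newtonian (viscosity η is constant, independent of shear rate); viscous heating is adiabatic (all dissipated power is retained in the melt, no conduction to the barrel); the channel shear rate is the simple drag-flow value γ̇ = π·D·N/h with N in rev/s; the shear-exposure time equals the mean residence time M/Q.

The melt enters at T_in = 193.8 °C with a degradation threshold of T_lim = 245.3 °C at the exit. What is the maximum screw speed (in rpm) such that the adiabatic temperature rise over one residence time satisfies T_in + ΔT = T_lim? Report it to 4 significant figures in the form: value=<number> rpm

value=62.49 rpm

Throughput in SI: Q_s = 97.4 kg/h ÷ 3600 s/h = 0.0270556 kg/s
t_res = M / Q_s = 4.77 ÷ 0.0270556 = 176.304 s
Convert to metres: D = 0.0271 m, h = 0.00708 m
Allowable rise: ΔT_a = T_lim − T_in = 245.3 − 193.8 = 51.5 K
γ̇_max² = ΔT_a·ρ·cp / (η·t_res) = [51.5 × 1178 × 1990] / [4366 × 176.304] = 156.841 s⁻²
γ̇_max = sqrt(156.841) = 12.5236 s⁻¹
Solve γ̇ = πDN/h for N: N_max = γ̇_max·h/(π·D) = 12.5236 × 0.00708 / (π × 0.0271) = 1.04146 rev/s = 62.4878 rpm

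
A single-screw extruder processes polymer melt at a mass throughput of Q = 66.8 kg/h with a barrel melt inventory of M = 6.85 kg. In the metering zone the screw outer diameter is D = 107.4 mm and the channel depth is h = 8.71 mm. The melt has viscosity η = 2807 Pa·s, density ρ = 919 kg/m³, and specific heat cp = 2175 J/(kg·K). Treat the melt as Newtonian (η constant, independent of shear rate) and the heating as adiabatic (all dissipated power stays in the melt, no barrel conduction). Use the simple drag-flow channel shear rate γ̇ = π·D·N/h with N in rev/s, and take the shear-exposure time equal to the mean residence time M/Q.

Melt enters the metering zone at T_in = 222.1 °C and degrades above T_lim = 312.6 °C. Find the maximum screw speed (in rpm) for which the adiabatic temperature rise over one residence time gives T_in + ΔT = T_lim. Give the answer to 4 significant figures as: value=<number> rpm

value=20.46 rpm

Q_s = Q / 3600 = 66.8 / 3600 = 0.0185556 kg/s
t_res = M / Q_s = 6.85 ÷ 0.0185556 = 369.162 s
Convert to metres: D = 0.1074 m, h = 0.00871 m
Allowable rise: ΔT_a = T_lim − T_in = 312.6 − 222.1 = 90.5 K
γ̇_max² = ΔT_a·ρ·cp/(η·t_res) = 90.5·919·2175/(2807·369.162) = 174.568 s⁻²
γ̇_max = sqrt(174.568) = 13.2124 s⁻¹
Solve γ̇ = πDN/h for N: N_max = γ̇_max·h/(π·D) = 13.2124 × 0.00871 / (π × 0.1074) = 0.341072 rev/s = 20.4643 rpm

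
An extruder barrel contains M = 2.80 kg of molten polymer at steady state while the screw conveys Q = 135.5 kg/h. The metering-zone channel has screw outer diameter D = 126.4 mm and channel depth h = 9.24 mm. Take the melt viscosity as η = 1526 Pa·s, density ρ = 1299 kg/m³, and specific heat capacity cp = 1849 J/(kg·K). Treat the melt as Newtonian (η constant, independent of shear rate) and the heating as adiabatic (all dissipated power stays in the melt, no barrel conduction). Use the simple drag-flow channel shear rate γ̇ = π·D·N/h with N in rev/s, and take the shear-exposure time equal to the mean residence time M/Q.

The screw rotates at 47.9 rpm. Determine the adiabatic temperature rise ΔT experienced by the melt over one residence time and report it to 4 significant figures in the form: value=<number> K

value=55.64 K

Convert throughput: Q = 135.5 kg/h = 135.5/3600 = 0.0376389 kg/s
t_res = M / Q_s = 2.80 ÷ 0.0376389 = 74.3911 s
Convert to SI: D = 0.1264 m, h = 0.00924 m, N = 47.9/60 = 0.798333 rev/s
Shear rate: γ̇ = πDN/h = π·0.1264·0.798333/0.00924 = 34.3091 s⁻¹
ΔT = η·γ̇²·t_res / (ρ·cp) = 1526 · (34.3091)² · 74.3911 / (1299 · 1849) = 55.635 K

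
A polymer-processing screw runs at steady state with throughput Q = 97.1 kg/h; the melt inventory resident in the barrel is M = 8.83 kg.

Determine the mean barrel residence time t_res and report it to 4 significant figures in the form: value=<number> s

value=327.4 s

Q_s = Q / 3600 = 97.1 / 3600 = 0.0269722 kg/s
Mean residence time: t_res = M/Q_s = 8.83 kg / 0.0269722 kg/s = 327.374 s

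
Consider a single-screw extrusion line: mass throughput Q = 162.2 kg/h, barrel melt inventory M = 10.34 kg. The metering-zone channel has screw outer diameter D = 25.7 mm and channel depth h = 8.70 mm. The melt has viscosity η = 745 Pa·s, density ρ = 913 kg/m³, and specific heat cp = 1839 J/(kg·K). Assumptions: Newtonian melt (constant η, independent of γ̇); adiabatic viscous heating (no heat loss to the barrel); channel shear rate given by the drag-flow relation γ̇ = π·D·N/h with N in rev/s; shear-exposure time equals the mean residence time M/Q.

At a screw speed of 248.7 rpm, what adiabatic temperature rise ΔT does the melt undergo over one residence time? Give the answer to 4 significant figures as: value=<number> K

value=150.7 K

Convert throughput: Q = 162.2 kg/h = 162.2/3600 = 0.0450556 kg/s
t_res = M / Q_s = 10.34 ÷ 0.0450556 = 229.494 s
Geometry in metres: D = 25.7 mm → 0.0257 m, h = 8.70 mm → 0.0087 m; screw speed N = 248.7 rpm = 4.145 rev/s
γ̇ = π·D·N / h = π · 0.0257 · 4.145 / 0.0087 = 38.467 s⁻¹
Adiabatic rise: ΔT = η γ̇² t_res / (ρ cp) = 745·(38.467)²·229.494 / (913·1839) = 150.679 K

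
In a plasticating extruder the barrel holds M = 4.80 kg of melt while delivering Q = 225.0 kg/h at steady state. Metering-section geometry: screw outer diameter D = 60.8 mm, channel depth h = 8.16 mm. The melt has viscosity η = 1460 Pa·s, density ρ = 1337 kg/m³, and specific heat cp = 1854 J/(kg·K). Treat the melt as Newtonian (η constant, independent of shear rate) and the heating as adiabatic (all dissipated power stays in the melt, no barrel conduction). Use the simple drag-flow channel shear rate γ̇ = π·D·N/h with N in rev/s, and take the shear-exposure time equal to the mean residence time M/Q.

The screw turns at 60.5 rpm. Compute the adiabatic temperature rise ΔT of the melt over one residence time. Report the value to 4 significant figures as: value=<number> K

Throughput in SI: Q_s = 225.0 kg/h ÷ 3600 s/h = 0.0625 kg/s
Mean residence time: t_res = M/Q_s = 4.80 kg / 0.0625 kg/s = 76.8 s
D = 60.8 mm = 0.0608 m;  h = 8.16 mm = 0.00816 m;  N = 60.5 rpm / 60 = 1.00833 rev/s
Shear rate: γ̇ = πDN/h = π·0.0608·1.00833/0.00816 = 23.603 s⁻¹
ΔT = η·γ̇²·t_res / (ρ·cp) = 1460 · (23.603)² · 76.8 / (1337 · 1854) = 25.2004 K

value=25.20 K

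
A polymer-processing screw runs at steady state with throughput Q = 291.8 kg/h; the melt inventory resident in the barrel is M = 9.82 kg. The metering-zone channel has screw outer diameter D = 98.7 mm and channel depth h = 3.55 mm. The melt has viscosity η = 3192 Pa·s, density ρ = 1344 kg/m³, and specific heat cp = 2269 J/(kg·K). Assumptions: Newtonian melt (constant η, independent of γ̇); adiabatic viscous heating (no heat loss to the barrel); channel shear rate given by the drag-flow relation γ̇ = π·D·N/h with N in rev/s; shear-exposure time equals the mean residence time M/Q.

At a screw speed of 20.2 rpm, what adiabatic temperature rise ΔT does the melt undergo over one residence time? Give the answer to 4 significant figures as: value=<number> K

Q_s = Q / 3600 = 291.8 / 3600 = 0.0810556 kg/s
Mean residence time: t_res = M/Q_s = 9.82 kg / 0.0810556 kg/s = 121.151 s
Geometry in metres: D = 98.7 mm → 0.0987 m, h = 3.55 mm → 0.00355 m; screw speed N = 20.2 rpm = 0.336667 rev/s
γ̇ = π D N / h = (π)(0.0987)(0.336667) / 0.00355 = 29.4062 s⁻¹
ΔT = η·γ̇²·t_res / (ρ·cp) = 3192 · (29.4062)² · 121.151 / (1344 · 2269) = 109.657 K

value=109.7 K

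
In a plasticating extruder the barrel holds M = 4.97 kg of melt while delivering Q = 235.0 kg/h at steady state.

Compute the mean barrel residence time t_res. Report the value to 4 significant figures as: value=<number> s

value=76.14 s

Convert throughput: Q = 235.0 kg/h = 235.0/3600 = 0.0652778 kg/s
Mean residence time: t_res = M/Q_s = 4.97 kg / 0.0652778 kg/s = 76.1362 s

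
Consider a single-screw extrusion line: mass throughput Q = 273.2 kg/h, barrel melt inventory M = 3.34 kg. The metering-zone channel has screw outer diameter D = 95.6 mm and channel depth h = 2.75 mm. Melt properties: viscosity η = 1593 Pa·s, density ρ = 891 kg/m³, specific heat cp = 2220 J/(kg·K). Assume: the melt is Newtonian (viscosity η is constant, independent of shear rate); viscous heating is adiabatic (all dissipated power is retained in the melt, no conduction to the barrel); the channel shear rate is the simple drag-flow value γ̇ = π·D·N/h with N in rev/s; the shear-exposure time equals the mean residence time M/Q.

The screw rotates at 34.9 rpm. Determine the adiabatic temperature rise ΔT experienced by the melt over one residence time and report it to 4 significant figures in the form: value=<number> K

value=143.0 K

Convert throughput: Q = 273.2 kg/h = 273.2/3600 = 0.0758889 kg/s
t_res = M / Q_s = 3.34 ÷ 0.0758889 = 44.0117 s
Convert to SI: D = 0.0956 m, h = 0.00275 m, N = 34.9/60 = 0.581667 rev/s
γ̇ = π·D·N / h = π · 0.0956 · 0.581667 / 0.00275 = 63.5257 s⁻¹
ΔT = η·γ̇²·t_res/(ρ·cp) = [1593 × 63.5257² × 44.0117] / [891 × 2220] = 143.038 K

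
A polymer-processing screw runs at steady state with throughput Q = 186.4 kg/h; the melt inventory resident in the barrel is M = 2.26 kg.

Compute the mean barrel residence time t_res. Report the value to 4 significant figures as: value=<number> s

Throughput in SI: Q_s = 186.4 kg/h ÷ 3600 s/h = 0.0517778 kg/s
t_res = M / Q_s = 2.26 / 0.0517778 = 43.6481 s

value=43.65 s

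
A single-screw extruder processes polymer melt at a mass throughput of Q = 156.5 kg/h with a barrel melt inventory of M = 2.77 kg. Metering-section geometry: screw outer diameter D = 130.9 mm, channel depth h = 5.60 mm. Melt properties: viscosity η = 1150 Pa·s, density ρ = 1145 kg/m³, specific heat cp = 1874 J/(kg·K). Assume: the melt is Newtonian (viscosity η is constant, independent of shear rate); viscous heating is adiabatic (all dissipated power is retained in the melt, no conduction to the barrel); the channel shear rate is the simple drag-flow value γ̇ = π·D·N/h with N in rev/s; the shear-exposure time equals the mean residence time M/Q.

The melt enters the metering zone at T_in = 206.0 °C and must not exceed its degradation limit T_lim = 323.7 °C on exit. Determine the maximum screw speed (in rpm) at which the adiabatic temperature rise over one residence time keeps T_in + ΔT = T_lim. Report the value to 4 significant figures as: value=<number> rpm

value=47.97 rpm

Convert throughput: Q = 156.5 kg/h = 156.5/3600 = 0.0434722 kg/s
t_res = M / Q_s = 2.77 / 0.0434722 = 63.7188 s
Geometry in SI: D = 130.9 mm → 0.1309 m, h = 5.60 mm → 0.0056 m
ΔT_a = T_lim − T_in = 323.7 − 206.0 = 117.7 K
γ̇_max² = ΔT_a·ρ·cp / (η·t_res) = [117.7 × 1145 × 1874] / [1150 × 63.7188] = 3446.56 s⁻²
γ̇_max = √3446.56 = 58.7074 s⁻¹
N_max = γ̇_max h / (πD) = 58.7074·0.0056/(π·0.1309) = 0.79945 rev/s → ×60 = 47.967 rpm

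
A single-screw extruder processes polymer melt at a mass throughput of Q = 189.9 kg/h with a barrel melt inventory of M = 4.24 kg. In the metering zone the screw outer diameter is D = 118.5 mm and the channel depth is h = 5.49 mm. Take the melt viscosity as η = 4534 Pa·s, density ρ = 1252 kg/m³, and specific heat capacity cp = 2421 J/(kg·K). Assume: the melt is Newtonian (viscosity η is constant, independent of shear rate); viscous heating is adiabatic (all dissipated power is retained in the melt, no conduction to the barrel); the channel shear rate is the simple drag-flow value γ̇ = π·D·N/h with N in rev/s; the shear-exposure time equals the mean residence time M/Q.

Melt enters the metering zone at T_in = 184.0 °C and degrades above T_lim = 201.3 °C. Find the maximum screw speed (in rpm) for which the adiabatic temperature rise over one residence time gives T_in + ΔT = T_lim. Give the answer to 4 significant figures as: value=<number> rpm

value=10.61 rpm

Convert throughput: Q = 189.9 kg/h = 189.9/3600 = 0.05275 kg/s
Mean residence time: t_res = M/Q_s = 4.24 kg / 0.05275 kg/s = 80.3791 s
Convert to metres: D = 0.1185 m, h = 0.00549 m
ΔT_a = T_lim − T_in = 201.3 − 184.0 = 17.3 K
Invert ΔT = ηγ̇²t_res/(ρcp) for γ̇: γ̇_max² = ΔT_a ρ cp / (η t_res) = 17.3·1252·2421 / (4534·80.3791) = 143.887 s⁻²
γ̇_max = sqrt(143.887) = 11.9953 s⁻¹
N_max = γ̇_max·h / (π·D) = 11.9953 · 0.00549 / (π · 0.1185) = 0.176894 rev/s = 10.6137 rpm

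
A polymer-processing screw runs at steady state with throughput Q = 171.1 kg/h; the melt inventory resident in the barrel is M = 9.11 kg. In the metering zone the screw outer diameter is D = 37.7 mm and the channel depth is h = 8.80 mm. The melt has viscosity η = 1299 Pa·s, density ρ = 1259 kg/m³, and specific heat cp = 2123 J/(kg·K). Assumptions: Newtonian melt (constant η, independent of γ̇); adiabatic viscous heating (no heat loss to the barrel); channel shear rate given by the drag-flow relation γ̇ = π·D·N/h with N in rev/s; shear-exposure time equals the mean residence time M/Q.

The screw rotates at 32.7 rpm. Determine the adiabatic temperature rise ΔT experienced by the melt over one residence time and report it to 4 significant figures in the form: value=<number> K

value=5.012 K

Throughput in SI: Q_s = 171.1 kg/h ÷ 3600 s/h = 0.0475278 kg/s
Mean residence time: t_res = M/Q_s = 9.11 kg / 0.0475278 kg/s = 191.677 s
D = 37.7 mm = 0.0377 m;  h = 8.80 mm = 0.0088 m;  N = 32.7 rpm / 60 = 0.545 rev/s
Shear rate: γ̇ = πDN/h = π·0.0377·0.545/0.0088 = 7.33508 s⁻¹
ΔT = η·γ̇²·t_res / (ρ·cp) = 1299 · (7.33508)² · 191.677 / (1259 · 2123) = 5.01204 K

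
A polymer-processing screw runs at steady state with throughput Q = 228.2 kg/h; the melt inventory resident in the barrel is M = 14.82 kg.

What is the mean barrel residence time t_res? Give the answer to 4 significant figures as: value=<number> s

value=233.8 s

Convert throughput: Q = 228.2 kg/h = 228.2/3600 = 0.0633889 kg/s
Mean residence time: t_res = M/Q_s = 14.82 kg / 0.0633889 kg/s = 233.795 s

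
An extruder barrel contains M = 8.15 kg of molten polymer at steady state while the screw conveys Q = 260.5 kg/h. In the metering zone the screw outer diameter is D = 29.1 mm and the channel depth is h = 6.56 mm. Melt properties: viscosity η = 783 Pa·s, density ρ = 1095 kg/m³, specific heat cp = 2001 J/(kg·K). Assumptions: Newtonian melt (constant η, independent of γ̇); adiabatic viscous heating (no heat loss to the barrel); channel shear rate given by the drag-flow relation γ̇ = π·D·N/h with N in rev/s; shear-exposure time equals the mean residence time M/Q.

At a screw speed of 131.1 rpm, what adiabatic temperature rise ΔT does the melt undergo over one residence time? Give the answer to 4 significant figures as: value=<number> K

value=37.32 K

Throughput in SI: Q_s = 260.5 kg/h ÷ 3600 s/h = 0.0723611 kg/s
Mean residence time: t_res = M/Q_s = 8.15 kg / 0.0723611 kg/s = 112.63 s
D = 29.1 mm = 0.0291 m;  h = 6.56 mm = 0.00656 m;  N = 131.1 rpm / 60 = 2.185 rev/s
Shear rate: γ̇ = πDN/h = π·0.0291·2.185/0.00656 = 30.4502 s⁻¹
Adiabatic rise: ΔT = η γ̇² t_res / (ρ cp) = 783·(30.4502)²·112.63 / (1095·2001) = 37.3193 K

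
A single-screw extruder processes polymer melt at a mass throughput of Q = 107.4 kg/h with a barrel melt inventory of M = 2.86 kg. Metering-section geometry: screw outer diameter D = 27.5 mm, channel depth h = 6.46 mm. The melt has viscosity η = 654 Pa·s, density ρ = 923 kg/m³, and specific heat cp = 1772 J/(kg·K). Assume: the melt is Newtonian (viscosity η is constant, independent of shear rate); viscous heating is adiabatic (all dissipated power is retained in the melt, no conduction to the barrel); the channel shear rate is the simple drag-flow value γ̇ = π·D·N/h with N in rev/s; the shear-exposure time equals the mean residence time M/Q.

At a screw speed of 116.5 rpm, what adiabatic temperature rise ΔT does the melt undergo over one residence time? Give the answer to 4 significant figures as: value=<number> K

Convert throughput: Q = 107.4 kg/h = 107.4/3600 = 0.0298333 kg/s
t_res = M / Q_s = 2.86 ÷ 0.0298333 = 95.8659 s
Convert to SI: D = 0.0275 m, h = 0.00646 m, N = 116.5/60 = 1.94167 rev/s
Shear rate: γ̇ = πDN/h = π·0.0275·1.94167/0.00646 = 25.9672 s⁻¹
ΔT = η·γ̇²·t_res / (ρ·cp) = 654 · (25.9672)² · 95.8659 / (923 · 1772) = 25.8479 K

value=25.85 K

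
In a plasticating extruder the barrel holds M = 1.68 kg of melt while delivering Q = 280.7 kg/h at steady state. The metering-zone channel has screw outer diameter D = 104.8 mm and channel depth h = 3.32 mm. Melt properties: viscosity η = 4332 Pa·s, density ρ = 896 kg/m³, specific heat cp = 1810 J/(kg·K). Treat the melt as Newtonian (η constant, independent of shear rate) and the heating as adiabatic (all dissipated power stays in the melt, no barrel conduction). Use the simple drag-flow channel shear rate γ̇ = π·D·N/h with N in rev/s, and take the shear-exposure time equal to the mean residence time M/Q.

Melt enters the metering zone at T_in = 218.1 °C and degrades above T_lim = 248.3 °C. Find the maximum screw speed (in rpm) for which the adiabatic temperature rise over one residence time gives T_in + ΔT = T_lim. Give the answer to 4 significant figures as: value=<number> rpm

Q_s = Q / 3600 = 280.7 / 3600 = 0.0779722 kg/s
t_res = M / Q_s = 1.68 / 0.0779722 = 21.5461 s
Convert to metres: D = 0.1048 m, h = 0.00332 m
Allowable rise: ΔT_a = T_lim − T_in = 248.3 − 218.1 = 30.2 K
γ̇_max² = ΔT_a·ρ·cp / (η·t_res) = [30.2 × 896 × 1810] / [4332 × 21.5461] = 524.73 s⁻²
γ̇_max = sqrt(524.73) = 22.907 s⁻¹
N_max = γ̇_max h / (πD) = 22.907·0.00332/(π·0.1048) = 0.230991 rev/s → ×60 = 13.8595 rpm

value=13.86 rpm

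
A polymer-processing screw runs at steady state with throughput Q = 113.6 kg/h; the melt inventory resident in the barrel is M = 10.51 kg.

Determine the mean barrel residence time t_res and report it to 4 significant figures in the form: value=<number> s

value=333.1 s

Throughput in SI: Q_s = 113.6 kg/h ÷ 3600 s/h = 0.0315556 kg/s
Mean residence time: t_res = M/Q_s = 10.51 kg / 0.0315556 kg/s = 333.063 s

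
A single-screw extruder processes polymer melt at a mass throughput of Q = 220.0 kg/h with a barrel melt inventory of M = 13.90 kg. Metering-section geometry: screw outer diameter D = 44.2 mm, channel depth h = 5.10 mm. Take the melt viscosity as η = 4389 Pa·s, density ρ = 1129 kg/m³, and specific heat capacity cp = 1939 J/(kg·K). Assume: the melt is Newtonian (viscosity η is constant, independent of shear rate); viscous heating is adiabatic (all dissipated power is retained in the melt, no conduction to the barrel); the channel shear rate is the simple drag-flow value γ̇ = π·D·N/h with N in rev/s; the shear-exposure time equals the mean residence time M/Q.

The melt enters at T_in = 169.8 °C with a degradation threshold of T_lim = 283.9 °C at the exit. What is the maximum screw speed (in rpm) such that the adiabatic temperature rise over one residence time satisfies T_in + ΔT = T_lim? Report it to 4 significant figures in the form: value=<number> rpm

value=34.86 rpm

Q_s = Q / 3600 = 220.0 / 3600 = 0.0611111 kg/s
t_res = M / Q_s = 13.90 / 0.0611111 = 227.455 s
D = 44.2 mm = 0.0442 m;  h = 5.10 mm = 0.0051 m
Allowable rise: ΔT_a = T_lim − T_in = 283.9 − 169.8 = 114.1 K
Invert ΔT = ηγ̇²t_res/(ρcp) for γ̇: γ̇_max² = ΔT_a ρ cp / (η t_res) = 114.1·1129·1939 / (4389·227.455) = 250.206 s⁻²
γ̇_max = √250.206 = 15.8179 s⁻¹
N_max = γ̇_max·h / (π·D) = 15.8179 · 0.0051 / (π · 0.0442) = 0.580961 rev/s = 34.8576 rpm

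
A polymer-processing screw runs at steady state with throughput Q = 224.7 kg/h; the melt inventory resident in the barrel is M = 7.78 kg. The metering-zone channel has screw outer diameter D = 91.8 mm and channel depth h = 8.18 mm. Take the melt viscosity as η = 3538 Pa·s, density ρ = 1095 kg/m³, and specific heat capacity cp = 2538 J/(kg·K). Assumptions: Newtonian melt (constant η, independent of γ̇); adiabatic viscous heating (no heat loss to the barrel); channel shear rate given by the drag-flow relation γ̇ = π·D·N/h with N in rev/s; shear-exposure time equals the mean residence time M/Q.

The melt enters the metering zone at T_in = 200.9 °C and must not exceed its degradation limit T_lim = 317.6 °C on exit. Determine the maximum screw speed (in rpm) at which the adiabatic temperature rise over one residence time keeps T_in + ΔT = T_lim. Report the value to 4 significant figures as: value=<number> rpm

value=46.15 rpm

Throughput in SI: Q_s = 224.7 kg/h ÷ 3600 s/h = 0.0624167 kg/s
Mean residence time: t_res = M/Q_s = 7.78 kg / 0.0624167 kg/s = 124.646 s
Geometry in SI: D = 91.8 mm → 0.0918 m, h = 8.18 mm → 0.00818 m
Allowable rise: ΔT_a = T_lim − T_in = 317.6 − 200.9 = 116.7 K
Invert ΔT = ηγ̇²t_res/(ρcp) for γ̇: γ̇_max² = ΔT_a ρ cp / (η t_res) = 116.7·1095·2538 / (3538·124.646) = 735.427 s⁻²
Take the square root: γ̇_max = √(735.427) = 27.1188 s⁻¹
Solve γ̇ = πDN/h for N: N_max = γ̇_max·h/(π·D) = 27.1188 × 0.00818 / (π × 0.0918) = 0.769185 rev/s = 46.1511 rpm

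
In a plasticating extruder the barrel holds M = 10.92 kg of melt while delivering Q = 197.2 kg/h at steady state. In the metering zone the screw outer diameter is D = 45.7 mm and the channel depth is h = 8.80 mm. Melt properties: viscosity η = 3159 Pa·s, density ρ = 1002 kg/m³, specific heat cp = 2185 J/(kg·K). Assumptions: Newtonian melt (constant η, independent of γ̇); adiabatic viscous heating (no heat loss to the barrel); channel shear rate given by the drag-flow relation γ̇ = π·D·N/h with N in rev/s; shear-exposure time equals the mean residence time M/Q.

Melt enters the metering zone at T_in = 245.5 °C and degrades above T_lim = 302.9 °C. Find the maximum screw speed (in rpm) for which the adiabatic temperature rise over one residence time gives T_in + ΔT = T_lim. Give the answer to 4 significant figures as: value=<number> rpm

value=51.95 rpm

Convert throughput: Q = 197.2 kg/h = 197.2/3600 = 0.0547778 kg/s
Mean residence time: t_res = M/Q_s = 10.92 kg / 0.0547778 kg/s = 199.351 s
D = 45.7 mm = 0.0457 m;  h = 8.80 mm = 0.0088 m
ΔT_a = T_lim − T_in = 302.9 − 245.5 = 57.4 K
γ̇_max² = ΔT_a·ρ·cp/(η·t_res) = 57.4·1002·2185/(3159·199.351) = 199.555 s⁻²
γ̇_max = √199.555 = 14.1264 s⁻¹
Solve γ̇ = πDN/h for N: N_max = γ̇_max·h/(π·D) = 14.1264 × 0.0088 / (π × 0.0457) = 0.865861 rev/s = 51.9517 rpm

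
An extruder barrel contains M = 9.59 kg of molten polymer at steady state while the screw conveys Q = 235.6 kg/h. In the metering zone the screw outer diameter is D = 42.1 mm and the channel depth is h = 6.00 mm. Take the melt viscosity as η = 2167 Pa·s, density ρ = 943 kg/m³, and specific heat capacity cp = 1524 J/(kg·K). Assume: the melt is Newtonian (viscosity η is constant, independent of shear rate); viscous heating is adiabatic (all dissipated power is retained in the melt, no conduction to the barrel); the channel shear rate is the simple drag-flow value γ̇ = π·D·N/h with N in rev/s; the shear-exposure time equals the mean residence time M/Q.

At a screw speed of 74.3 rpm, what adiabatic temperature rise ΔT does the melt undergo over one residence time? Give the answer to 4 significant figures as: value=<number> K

value=164.6 K

Convert throughput: Q = 235.6 kg/h = 235.6/3600 = 0.0654444 kg/s
t_res = M / Q_s = 9.59 ÷ 0.0654444 = 146.537 s
D = 42.1 mm = 0.0421 m;  h = 6.00 mm = 0.006 m;  N = 74.3 rpm / 60 = 1.23833 rev/s
γ̇ = π D N / h = (π)(0.0421)(1.23833) / 0.006 = 27.2972 s⁻¹
ΔT = η·γ̇²·t_res / (ρ·cp) = 2167 · (27.2972)² · 146.537 / (943 · 1524) = 164.644 K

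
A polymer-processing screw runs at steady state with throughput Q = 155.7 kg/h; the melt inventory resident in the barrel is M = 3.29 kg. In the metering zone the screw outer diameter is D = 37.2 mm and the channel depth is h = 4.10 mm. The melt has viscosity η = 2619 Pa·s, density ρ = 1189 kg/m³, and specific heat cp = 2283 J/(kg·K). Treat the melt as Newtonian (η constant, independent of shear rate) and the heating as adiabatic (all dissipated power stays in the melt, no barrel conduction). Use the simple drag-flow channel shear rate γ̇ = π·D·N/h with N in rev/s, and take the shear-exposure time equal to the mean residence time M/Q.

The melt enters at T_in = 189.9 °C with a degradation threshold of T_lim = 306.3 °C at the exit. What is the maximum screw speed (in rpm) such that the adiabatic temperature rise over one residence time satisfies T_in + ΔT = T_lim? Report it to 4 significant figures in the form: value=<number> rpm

value=83.83 rpm

Convert throughput: Q = 155.7 kg/h = 155.7/3600 = 0.04325 kg/s
t_res = M / Q_s = 3.29 ÷ 0.04325 = 76.0694 s
Geometry in SI: D = 37.2 mm → 0.0372 m, h = 4.10 mm → 0.0041 m
Allowable rise: ΔT_a = T_lim − T_in = 306.3 − 189.9 = 116.4 K
γ̇_max² = ΔT_a·ρ·cp / (η·t_res) = [116.4 × 1189 × 2283] / [2619 × 76.0694] = 1585.97 s⁻²
Take the square root: γ̇_max = √(1585.97) = 39.8243 s⁻¹
N_max = γ̇_max h / (πD) = 39.8243·0.0041/(π·0.0372) = 1.39714 rev/s → ×60 = 83.8282 rpm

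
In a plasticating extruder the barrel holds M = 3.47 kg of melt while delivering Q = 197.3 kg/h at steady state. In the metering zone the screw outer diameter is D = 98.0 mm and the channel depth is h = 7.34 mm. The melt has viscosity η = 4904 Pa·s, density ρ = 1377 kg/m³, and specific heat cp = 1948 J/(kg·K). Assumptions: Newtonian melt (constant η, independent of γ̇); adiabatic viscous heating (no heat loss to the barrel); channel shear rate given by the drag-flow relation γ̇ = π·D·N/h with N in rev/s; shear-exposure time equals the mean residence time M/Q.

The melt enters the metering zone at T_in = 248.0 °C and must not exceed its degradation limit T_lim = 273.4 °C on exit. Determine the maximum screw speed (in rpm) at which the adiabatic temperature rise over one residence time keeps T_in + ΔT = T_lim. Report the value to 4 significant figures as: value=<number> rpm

Q_s = Q / 3600 = 197.3 / 3600 = 0.0548056 kg/s
Mean residence time: t_res = M/Q_s = 3.47 kg / 0.0548056 kg/s = 63.3147 s
Convert to metres: D = 0.098 m, h = 0.00734 m
Allowable rise: ΔT_a = T_lim − T_in = 273.4 − 248.0 = 25.4 K
γ̇_max² = ΔT_a·ρ·cp / (η·t_res) = [25.4 × 1377 × 1948] / [4904 × 63.3147] = 219.433 s⁻²
γ̇_max = √219.433 = 14.8133 s⁻¹
N_max = γ̇_max h / (πD) = 14.8133·0.00734/(π·0.098) = 0.353159 rev/s → ×60 = 21.1896 rpm

value=21.19 rpm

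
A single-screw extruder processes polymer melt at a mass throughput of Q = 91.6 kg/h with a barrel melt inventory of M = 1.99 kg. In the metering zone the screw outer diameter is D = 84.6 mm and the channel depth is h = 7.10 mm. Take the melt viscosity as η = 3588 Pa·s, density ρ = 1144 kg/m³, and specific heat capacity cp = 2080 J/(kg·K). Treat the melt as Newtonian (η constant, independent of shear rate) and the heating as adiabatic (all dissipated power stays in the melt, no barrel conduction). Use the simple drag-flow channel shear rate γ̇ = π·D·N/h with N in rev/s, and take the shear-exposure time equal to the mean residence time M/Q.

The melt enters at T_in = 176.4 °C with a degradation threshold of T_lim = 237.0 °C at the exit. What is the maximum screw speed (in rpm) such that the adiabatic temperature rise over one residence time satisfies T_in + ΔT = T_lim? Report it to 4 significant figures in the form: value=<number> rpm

Throughput in SI: Q_s = 91.6 kg/h ÷ 3600 s/h = 0.0254444 kg/s
t_res = M / Q_s = 1.99 ÷ 0.0254444 = 78.2096 s
Convert to metres: D = 0.0846 m, h = 0.0071 m
ΔT_a = T_lim − T_in = 237.0 − 176.4 = 60.6 K
γ̇_max² = ΔT_a·ρ·cp/(η·t_res) = 60.6·1144·2080/(3588·78.2096) = 513.865 s⁻²
Take the square root: γ̇_max = √(513.865) = 22.6686 s⁻¹
N_max = γ̇_max·h / (π·D) = 22.6686 · 0.0071 / (π · 0.0846) = 0.605568 rev/s = 36.3341 rpm

value=36.33 rpm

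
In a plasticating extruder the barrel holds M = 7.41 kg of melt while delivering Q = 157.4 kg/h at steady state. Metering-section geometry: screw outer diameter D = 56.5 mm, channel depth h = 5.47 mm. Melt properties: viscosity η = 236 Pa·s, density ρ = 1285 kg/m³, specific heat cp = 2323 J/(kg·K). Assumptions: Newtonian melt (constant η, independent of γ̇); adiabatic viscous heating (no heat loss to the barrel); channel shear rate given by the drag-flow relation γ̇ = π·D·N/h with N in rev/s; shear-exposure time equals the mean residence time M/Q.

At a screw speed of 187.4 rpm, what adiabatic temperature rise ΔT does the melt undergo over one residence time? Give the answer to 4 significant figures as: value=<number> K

Convert throughput: Q = 157.4 kg/h = 157.4/3600 = 0.0437222 kg/s
Mean residence time: t_res = M/Q_s = 7.41 kg / 0.0437222 kg/s = 169.479 s
Convert to SI: D = 0.0565 m, h = 0.00547 m, N = 187.4/60 = 3.12333 rev/s
γ̇ = π·D·N / h = π · 0.0565 · 3.12333 / 0.00547 = 101.351 s⁻¹
Adiabatic rise: ΔT = η γ̇² t_res / (ρ cp) = 236·(101.351)²·169.479 / (1285·2323) = 137.637 K

value=137.6 K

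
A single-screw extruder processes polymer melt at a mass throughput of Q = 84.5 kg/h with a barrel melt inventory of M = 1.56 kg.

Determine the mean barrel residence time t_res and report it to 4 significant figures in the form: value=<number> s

Throughput in SI: Q_s = 84.5 kg/h ÷ 3600 s/h = 0.0234722 kg/s
t_res = M / Q_s = 1.56 / 0.0234722 = 66.4615 s

value=66.46 s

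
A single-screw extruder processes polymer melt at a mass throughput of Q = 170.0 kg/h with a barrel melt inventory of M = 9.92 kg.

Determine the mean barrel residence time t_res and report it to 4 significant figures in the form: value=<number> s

value=210.1 s

Throughput in SI: Q_s = 170.0 kg/h ÷ 3600 s/h = 0.0472222 kg/s
Mean residence time: t_res = M/Q_s = 9.92 kg / 0.0472222 kg/s = 210.071 s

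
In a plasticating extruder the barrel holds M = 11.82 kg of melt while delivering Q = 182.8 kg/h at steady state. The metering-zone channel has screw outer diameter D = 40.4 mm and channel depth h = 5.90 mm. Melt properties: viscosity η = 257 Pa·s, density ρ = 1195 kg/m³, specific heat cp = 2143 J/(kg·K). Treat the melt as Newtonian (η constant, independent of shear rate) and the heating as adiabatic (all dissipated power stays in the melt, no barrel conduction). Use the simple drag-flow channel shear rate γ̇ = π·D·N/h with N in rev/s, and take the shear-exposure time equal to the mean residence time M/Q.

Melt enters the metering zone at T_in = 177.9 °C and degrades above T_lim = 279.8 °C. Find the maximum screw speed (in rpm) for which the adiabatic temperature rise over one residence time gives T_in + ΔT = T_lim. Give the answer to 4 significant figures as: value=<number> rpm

Throughput in SI: Q_s = 182.8 kg/h ÷ 3600 s/h = 0.0507778 kg/s
t_res = M / Q_s = 11.82 ÷ 0.0507778 = 232.779 s
Convert to metres: D = 0.0404 m, h = 0.0059 m
Allowable rise: ΔT_a = T_lim − T_in = 279.8 − 177.9 = 101.9 K
γ̇_max² = ΔT_a·ρ·cp/(η·t_res) = 101.9·1195·2143/(257·232.779) = 4362.02 s⁻²
γ̇_max = √4362.02 = 66.0456 s⁻¹
N_max = γ̇_max·h / (π·D) = 66.0456 · 0.0059 / (π · 0.0404) = 3.07018 rev/s = 184.211 rpm

value=184.2 rpm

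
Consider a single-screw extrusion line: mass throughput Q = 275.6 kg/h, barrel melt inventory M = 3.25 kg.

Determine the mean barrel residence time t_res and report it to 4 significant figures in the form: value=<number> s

Q_s = Q / 3600 = 275.6 / 3600 = 0.0765556 kg/s
t_res = M / Q_s = 3.25 ÷ 0.0765556 = 42.4528 s

value=42.45 s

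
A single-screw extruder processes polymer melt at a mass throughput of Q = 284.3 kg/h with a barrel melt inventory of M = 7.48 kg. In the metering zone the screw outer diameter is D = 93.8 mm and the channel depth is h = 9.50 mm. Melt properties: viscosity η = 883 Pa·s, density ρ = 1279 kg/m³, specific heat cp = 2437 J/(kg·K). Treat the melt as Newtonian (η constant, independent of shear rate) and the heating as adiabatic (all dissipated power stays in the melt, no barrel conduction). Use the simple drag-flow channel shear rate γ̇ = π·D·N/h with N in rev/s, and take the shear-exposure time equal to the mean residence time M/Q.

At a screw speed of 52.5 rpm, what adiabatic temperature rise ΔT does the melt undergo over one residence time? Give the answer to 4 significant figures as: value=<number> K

value=19.77 K

Convert throughput: Q = 284.3 kg/h = 284.3/3600 = 0.0789722 kg/s
Mean residence time: t_res = M/Q_s = 7.48 kg / 0.0789722 kg/s = 94.7168 s
D = 93.8 mm = 0.0938 m;  h = 9.50 mm = 0.0095 m;  N = 52.5 rpm / 60 = 0.875 rev/s
γ̇ = π D N / h = (π)(0.0938)(0.875) / 0.0095 = 27.1417 s⁻¹
Adiabatic rise: ΔT = η γ̇² t_res / (ρ cp) = 883·(27.1417)²·94.7168 / (1279·2437) = 19.7668 K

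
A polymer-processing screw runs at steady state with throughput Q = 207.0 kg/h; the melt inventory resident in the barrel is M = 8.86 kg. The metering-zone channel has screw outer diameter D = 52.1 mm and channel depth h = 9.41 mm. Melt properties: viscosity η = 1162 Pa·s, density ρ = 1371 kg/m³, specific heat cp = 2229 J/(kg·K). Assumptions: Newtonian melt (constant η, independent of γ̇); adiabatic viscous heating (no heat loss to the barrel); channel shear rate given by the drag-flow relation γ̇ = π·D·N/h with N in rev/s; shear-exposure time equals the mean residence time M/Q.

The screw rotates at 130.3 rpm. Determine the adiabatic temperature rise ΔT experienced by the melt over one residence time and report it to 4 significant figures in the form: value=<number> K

Q_s = Q / 3600 = 207.0 / 3600 = 0.0575 kg/s
t_res = M / Q_s = 8.86 / 0.0575 = 154.087 s
Geometry in metres: D = 52.1 mm → 0.0521 m, h = 9.41 mm → 0.00941 m; screw speed N = 130.3 rpm = 2.17167 rev/s
γ̇ = π D N / h = (π)(0.0521)(2.17167) / 0.00941 = 37.7738 s⁻¹
ΔT = η·γ̇²·t_res / (ρ·cp) = 1162 · (37.7738)² · 154.087 / (1371 · 2229) = 83.6001 K

value=83.60 K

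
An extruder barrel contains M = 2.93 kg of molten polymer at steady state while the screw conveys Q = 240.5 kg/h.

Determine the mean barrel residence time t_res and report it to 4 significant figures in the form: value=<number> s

Throughput in SI: Q_s = 240.5 kg/h ÷ 3600 s/h = 0.0668056 kg/s
Mean residence time: t_res = M/Q_s = 2.93 kg / 0.0668056 kg/s = 43.8586 s

value=43.86 s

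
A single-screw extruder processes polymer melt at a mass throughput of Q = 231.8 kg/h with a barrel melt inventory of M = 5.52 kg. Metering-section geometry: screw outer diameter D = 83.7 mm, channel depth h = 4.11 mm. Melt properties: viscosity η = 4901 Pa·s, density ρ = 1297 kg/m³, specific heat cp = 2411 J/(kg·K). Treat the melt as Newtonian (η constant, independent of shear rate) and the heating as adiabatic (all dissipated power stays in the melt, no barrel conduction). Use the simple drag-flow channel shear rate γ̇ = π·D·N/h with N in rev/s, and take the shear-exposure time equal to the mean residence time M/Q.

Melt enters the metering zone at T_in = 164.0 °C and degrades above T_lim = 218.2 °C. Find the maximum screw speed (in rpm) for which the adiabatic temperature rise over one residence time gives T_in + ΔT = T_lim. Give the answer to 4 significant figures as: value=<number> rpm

Q_s = Q / 3600 = 231.8 / 3600 = 0.0643889 kg/s
t_res = M / Q_s = 5.52 / 0.0643889 = 85.7291 s
Geometry in SI: D = 83.7 mm → 0.0837 m, h = 4.11 mm → 0.00411 m
ΔT_a = T_lim − T_in = 218.2 − 164.0 = 54.2 K
Invert ΔT = ηγ̇²t_res/(ρcp) for γ̇: γ̇_max² = ΔT_a ρ cp / (η t_res) = 54.2·1297·2411 / (4901·85.7291) = 403.389 s⁻²
Take the square root: γ̇_max = √(403.389) = 20.0845 s⁻¹
N_max = γ̇_max h / (πD) = 20.0845·0.00411/(π·0.0837) = 0.313927 rev/s → ×60 = 18.8356 rpm

value=18.84 rpm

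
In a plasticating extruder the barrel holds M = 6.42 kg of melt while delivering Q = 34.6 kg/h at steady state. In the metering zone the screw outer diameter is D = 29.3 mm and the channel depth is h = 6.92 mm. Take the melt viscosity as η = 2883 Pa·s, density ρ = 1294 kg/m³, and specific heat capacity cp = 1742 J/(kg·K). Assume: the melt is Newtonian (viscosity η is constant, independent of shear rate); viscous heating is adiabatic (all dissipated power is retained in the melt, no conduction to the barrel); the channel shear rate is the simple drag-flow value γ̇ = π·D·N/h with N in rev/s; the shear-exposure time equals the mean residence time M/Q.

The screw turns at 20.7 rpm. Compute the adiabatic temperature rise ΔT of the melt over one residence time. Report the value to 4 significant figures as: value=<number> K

Convert throughput: Q = 34.6 kg/h = 34.6/3600 = 0.00961111 kg/s
t_res = M / Q_s = 6.42 ÷ 0.00961111 = 667.977 s
Geometry in metres: D = 29.3 mm → 0.0293 m, h = 6.92 mm → 0.00692 m; screw speed N = 20.7 rpm = 0.345 rev/s
Shear rate: γ̇ = πDN/h = π·0.0293·0.345/0.00692 = 4.58913 s⁻¹
Adiabatic rise: ΔT = η γ̇² t_res / (ρ cp) = 2883·(4.58913)²·667.977 / (1294·1742) = 17.9922 K

value=17.99 K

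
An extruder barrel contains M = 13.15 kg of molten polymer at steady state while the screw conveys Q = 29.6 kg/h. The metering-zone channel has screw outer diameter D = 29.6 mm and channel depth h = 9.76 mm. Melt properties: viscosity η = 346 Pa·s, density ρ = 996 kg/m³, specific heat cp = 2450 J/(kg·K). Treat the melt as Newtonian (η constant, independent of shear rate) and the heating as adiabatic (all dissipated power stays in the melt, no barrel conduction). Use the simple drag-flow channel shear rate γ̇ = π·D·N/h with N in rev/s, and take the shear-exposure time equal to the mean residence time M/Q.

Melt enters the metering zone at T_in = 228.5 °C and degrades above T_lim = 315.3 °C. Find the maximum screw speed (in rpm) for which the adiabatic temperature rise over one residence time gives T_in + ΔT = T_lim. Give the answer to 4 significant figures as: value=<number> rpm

Convert throughput: Q = 29.6 kg/h = 29.6/3600 = 0.00822222 kg/s
t_res = M / Q_s = 13.15 / 0.00822222 = 1599.32 s
D = 29.6 mm = 0.0296 m;  h = 9.76 mm = 0.00976 m
ΔT_a = T_lim − T_in = 315.3 °C − 228.5 °C = 86.8 K
γ̇_max² = ΔT_a·ρ·cp / (η·t_res) = [86.8 × 996 × 2450] / [346 × 1599.32] = 382.765 s⁻²
Take the square root: γ̇_max = √(382.765) = 19.5644 s⁻¹
N_max = γ̇_max·h / (π·D) = 19.5644 · 0.00976 / (π · 0.0296) = 2.0534 rev/s = 123.204 rpm

value=123.2 rpm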